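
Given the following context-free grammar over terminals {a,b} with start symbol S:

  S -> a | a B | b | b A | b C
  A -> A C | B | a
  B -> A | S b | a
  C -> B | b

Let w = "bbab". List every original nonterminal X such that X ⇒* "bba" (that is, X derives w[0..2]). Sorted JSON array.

Convert to CNF:
  S -> T0 A | T0 C | T1 B | a | b
  A -> A C | S T0 | a
  B -> A C | S T0 | a
  C -> A C | S T0 | a | b
  T0 -> b
  T1 -> a

Fill CYK table bottom-up, restricted to cells inside w[0..2]:
  cell(0,0) b: {C,S,T0}  orig:{C,S}
  cell(1,1) b: {C,S,T0}  orig:{C,S}
  cell(2,2) a: {A,B,C,S,T1}  orig:{A,B,C,S}
  cell(0,1) bb: {A,B,C,S}
  cell(1,2) ba: {S}
  cell(0,2) bba: {A,B,C}

Original NTs in T[0,2] deriving "bba": ["A", "B", "C"]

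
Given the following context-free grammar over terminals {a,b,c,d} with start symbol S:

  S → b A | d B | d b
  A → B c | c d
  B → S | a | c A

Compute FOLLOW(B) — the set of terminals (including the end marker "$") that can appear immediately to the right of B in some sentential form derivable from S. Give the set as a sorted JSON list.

FIRST iteration:
round 1:
  A via A→c d: +{c}
  B via B→a: +{a}
  B via B→c A: +{c}
  S via S→b A: +{b}
  S via S→d B: +{d}
  FIRST[S]={b,d}  FIRST[A]={c}  FIRST[B]={a,c}
round 2:
  A via A→B c: +{a}
  B via B→S: +{b,d}
  FIRST[S]={b,d}  FIRST[A]={a,c}  FIRST[B]={a,b,c,d}
round 3:
  A via A→B c: +{b,d}
  FIRST[S]={b,d}  FIRST[A]={a,b,c,d}  FIRST[B]={a,b,c,d}
round 4: — fixpoint
  FIRST[S]={b,d}  FIRST[A]={a,b,c,d}  FIRST[B]={a,b,c,d}

Compute FOLLOW by fixpoint:
seed FOLLOW(S) with $
pass 1:
  A→B c: FOLLOW(B) ⊇ FIRST(c) = {c}; new: +{c}
  B→S: FOLLOW(S) ⊇ FOLLOW(B) ⊇ {c}; new: +{c}
  B→c A: FOLLOW(A) ⊇ FOLLOW(B) ⊇ {c}; new: +{c}
  S→b A: FOLLOW(A) ⊇ FOLLOW(S) ⊇ {$,c}; new: +{$}
  S→d B: FOLLOW(B) ⊇ FOLLOW(S) ⊇ {$,c}; new: +{$}
  FOLLOW[S]={$,c}  FOLLOW[A]={$,c}  FOLLOW[B]={$,c}
pass 2: (no change)
  FOLLOW[S]={$,c}  FOLLOW[A]={$,c}  FOLLOW[B]={$,c}

FOLLOW(B) = ["$", "c"]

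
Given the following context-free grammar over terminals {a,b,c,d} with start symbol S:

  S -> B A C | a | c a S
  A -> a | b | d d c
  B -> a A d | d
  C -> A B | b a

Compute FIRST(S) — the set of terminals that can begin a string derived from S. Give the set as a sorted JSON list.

FIRST sets, iterate to fixpoint:
[1]
  A via A→a: +{a}
  A via A→b: +{b}
  A via A→d d c: +{d}
  B via B→a A d: +{a}
  B via B→d: +{d}
  C via C→A B: +{a,b,d}
  S via S→B A C: +{a,d}
  S via S→c a S: +{c}
  FIRST[S]={a,c,d}  FIRST[A]={a,b,d}  FIRST[B]={a,d}  FIRST[C]={a,b,d}
[2] done
  FIRST[S]={a,c,d}  FIRST[A]={a,b,d}  FIRST[B]={a,d}  FIRST[C]={a,b,d}

FIRST(S) = ["a", "c", "d"]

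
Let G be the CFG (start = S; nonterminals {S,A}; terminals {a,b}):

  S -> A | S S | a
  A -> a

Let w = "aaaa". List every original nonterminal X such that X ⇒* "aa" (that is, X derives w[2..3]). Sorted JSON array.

Convert to CNF:
  S -> S S | a
  A -> a

Fill CYK table bottom-up (cells [i..j] with 2 ≤ i ≤ j ≤ 3 only):
  [2..2]={A,S}  "a"
  [3..3]={A,S}  "a"
  [2..3]={S}  "aa"

Original NTs in T[2,3] deriving "aa": ["S"]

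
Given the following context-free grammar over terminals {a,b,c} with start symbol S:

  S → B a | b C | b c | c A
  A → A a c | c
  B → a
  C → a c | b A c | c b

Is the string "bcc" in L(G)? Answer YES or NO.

Convert to CNF:
  S -> B T0 | T1 A | T2 C | T2 T1
  A -> A X3 | c
  B -> a
  C -> T0 T1 | T1 T2 | T2 X4
  T0 -> a
  T1 -> c
  T2 -> b
  X3 -> T0 T1
  X4 -> A T1

Fill CYK table bottom-up:
  cell(0,0) b: {T2}  orig:{}
  cell(1,1) c: {A,T1}  orig:{A}
  cell(2,2) c: {A,T1}  orig:{A}
  cell(0,1) bc: {S}
  cell(1,2) cc: {S,X4}  orig:{S}
  cell(0,2) bcc: {C}

S ∉ T[0,2] ⇒ NO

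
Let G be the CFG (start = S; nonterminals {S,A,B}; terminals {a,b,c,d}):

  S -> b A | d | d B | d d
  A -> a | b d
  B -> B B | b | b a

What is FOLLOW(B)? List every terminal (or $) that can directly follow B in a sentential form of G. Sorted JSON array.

FIRST sets, iterate to fixpoint:
pass 1:
  A via A→a: +{a}
  A via A→b d: +{b}
  B via B→b: +{b}
  S via S→b A: +{b}
  S via S→d: +{d}
  S: {b,d}  A: {a,b}  B: {b}
pass 2: (stable)
  S: {b,d}  A: {a,b}  B: {b}

Compute FOLLOW by fixpoint:
seed FOLLOW(S) with $
iter 1:
  B→B B: FOLLOW(B) ⊇ FIRST(B) = {b}; new: +{b}
  S→b A: FOLLOW(A) ⊇ FOLLOW(S) ⊇ {$}; new: +{$}
  S→d B: FOLLOW(B) ⊇ FOLLOW(S) ⊇ {$}; new: +{$}
  FOLLOW(S)={$}  FOLLOW(A)={$}  FOLLOW(B)={$,b}
iter 2: — fixpoint
  FOLLOW(S)={$}  FOLLOW(A)={$}  FOLLOW(B)={$,b}

FOLLOW(B) = ["$", "b"]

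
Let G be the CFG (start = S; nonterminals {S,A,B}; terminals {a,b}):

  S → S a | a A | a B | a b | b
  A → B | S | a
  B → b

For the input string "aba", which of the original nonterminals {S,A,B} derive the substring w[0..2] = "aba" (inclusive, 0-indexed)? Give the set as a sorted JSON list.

CNF form of G:
  S -> S T0 | T0 A | T0 B | T0 T1 | b
  A -> S T0 | T0 A | T0 B | T0 T1 | a | b
  B -> b
  T0 -> a
  T1 -> b

CYK table (by increasing span) — only the sub-triangle for w[0..2]:
  T[0,0] 'a' = {A,T0}  orig:{A}
  T[1,1] 'b' = {A,B,S,T1}  orig:{A,B,S}
  T[2,2] 'a' = {A,T0}  orig:{A}
  T[0,1] 'ab' = {A,S}
  T[1,2] 'ba' = {A,S}
  T[0,2] 'aba' = {A,S}

Original NTs in T[0,2] deriving "aba": ["A", "S"]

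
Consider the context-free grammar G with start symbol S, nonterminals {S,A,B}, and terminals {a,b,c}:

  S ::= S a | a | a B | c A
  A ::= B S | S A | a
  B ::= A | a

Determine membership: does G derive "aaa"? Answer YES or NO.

CNF form of G:
  S -> S T0 | T0 B | T1 A | a
  A -> B S | S A | a
  B -> B S | S A | a
  T0 -> a
  T1 -> c

CYK fill:
  [0..0]={A,B,S,T0}  "a"  orig:{A,B,S}
  [1..1]={A,B,S,T0}  "a"  orig:{A,B,S}
  [2..2]={A,B,S,T0}  "a"  orig:{A,B,S}
  [0..1]={A,B,S}  "aa"
  [1..2]={A,B,S}  "aa"
  [0..2]={A,B,S}  "aaa"

S ∈ T[0,2] ⇒ YES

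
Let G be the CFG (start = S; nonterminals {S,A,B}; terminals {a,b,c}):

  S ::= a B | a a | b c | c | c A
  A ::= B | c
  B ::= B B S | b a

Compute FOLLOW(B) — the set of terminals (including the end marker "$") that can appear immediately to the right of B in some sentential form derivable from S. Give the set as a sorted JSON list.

FIRST sets, iterate to fixpoint:
round 1:
  A via A→c: +{c}
  B via B→b a: +{b}
  S via S→a B: +{a}
  S via S→b c: +{b}
  S via S→c: +{c}
  FIRST(S)={a,b,c}  FIRST(A)={c}  FIRST(B)={b}
round 2:
  A via A→B: +{b}
  FIRST(S)={a,b,c}  FIRST(A)={b,c}  FIRST(B)={b}
round 3: — fixpoint
  FIRST(S)={a,b,c}  FIRST(A)={b,c}  FIRST(B)={b}

Compute FOLLOW by fixpoint:
FOLLOW(S) := {$}
round 1:
  B→B B S: FOLLOW(B) ⊇ FIRST(B) = {b}; new: +{b}
  B→B B S: FOLLOW(B) ⊇ FIRST(S) = {a,b,c}; new: +{a,c}
  B→B B S: FOLLOW(S) ⊇ FOLLOW(B) ⊇ {a,b,c}; new: +{a,b,c}
  S→a B: FOLLOW(B) ⊇ FOLLOW(S) ⊇ {$,a,b,c}; new: +{$}
  S→c A: FOLLOW(A) ⊇ FOLLOW(S) ⊇ {$,a,b,c}; new: +{$,a,b,c}
  S: {$,a,b,c}  A: {$,a,b,c}  B: {$,a,b,c}
round 2: (no change)
  S: {$,a,b,c}  A: {$,a,b,c}  B: {$,a,b,c}

FOLLOW(B) = ["$", "a", "b", "c"]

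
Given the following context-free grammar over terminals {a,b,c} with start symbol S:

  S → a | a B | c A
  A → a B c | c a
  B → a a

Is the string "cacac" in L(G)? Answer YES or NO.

Convert to CNF:
  S -> T0 B | T1 A | a
  A -> T0 X2 | T1 T0
  B -> T0 T0
  T0 -> a
  T1 -> c
  X2 -> B T1

Fill CYK table bottom-up:
  T[0,0] 'c' = {T1}  orig:{}
  T[1,1] 'a' = {S,T0}  orig:{S}
  T[2,2] 'c' = {T1}  orig:{}
  T[3,3] 'a' = {S,T0}  orig:{S}
  T[4,4] 'c' = {T1}  orig:{}
  T[0,1] 'ca' = {A}
  T[1,2] 'ac' = ∅
  T[2,3] 'ca' = {A}
  T[3,4] 'ac' = ∅
  T[0,2] 'cac' = ∅
  T[1,3] 'aca' = ∅
  T[2,4] 'cac' = ∅
  T[0,3] 'caca' = ∅
  T[1,4] 'acac' = ∅
  T[0,4] 'cacac' = ∅

S ∉ T[0,4] ⇒ NO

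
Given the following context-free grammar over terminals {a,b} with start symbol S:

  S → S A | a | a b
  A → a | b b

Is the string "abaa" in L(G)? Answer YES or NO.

Convert to CNF:
  S -> S A | T1 T0 | a
  A -> T0 T0 | a
  T0 -> b
  T1 -> a

CYK table (by increasing span):
  [0..0]={A,S,T1}  "a"  orig:{A,S}
  [1..1]={T0}  "b"  orig:{}
  [2..2]={A,S,T1}  "a"  orig:{A,S}
  [3..3]={A,S,T1}  "a"  orig:{A,S}
  [0..1]={S}  "ab"
  [1..2]=∅  "ba"
  [2..3]={S}  "aa"
  [0..2]={S}  "aba"
  [1..3]=∅  "baa"
  [0..3]={S}  "abaa"

S ∈ T[0,3] ⇒ YES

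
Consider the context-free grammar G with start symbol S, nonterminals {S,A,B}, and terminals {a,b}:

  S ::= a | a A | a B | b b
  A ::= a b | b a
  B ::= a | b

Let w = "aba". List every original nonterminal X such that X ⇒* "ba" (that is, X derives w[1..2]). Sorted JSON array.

Convert to CNF:
  S -> T0 A | T0 B | T1 T1 | a
  A -> T0 T1 | T1 T0
  B -> a | b
  T0 -> a
  T1 -> b

CYK table (by increasing span) (cells [i..j] with 1 ≤ i ≤ j ≤ 2 only):
  [1..1]={B,T1}  "b"  orig:{B}
  [2..2]={B,S,T0}  "a"  orig:{B,S}
  [1..2]={A}  "ba"

Original NTs in T[1,2] deriving "ba": ["A"]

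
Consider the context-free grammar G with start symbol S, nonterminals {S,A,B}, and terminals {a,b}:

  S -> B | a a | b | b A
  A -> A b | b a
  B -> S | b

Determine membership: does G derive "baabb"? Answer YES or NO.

Convert to CNF:
  S -> T0 A | T1 T1 | b
  A -> A T0 | T0 T1
  B -> T0 A | T1 T1 | b
  T0 -> b
  T1 -> a

CYK fill:
  [0..0]={B,S,T0}  "b"  orig:{B,S}
  [1..1]={T1}  "a"  orig:{}
  [2..2]={T1}  "a"  orig:{}
  [3..3]={B,S,T0}  "b"  orig:{B,S}
  [4..4]={B,S,T0}  "b"  orig:{B,S}
  [0..1]={A}  "ba"
  [1..2]={B,S}  "aa"
  [2..3]=∅  "ab"
  [3..4]=∅  "bb"
  [0..2]=∅  "baa"
  [1..3]=∅  "aab"
  [2..4]=∅  "abb"
  [0..3]=∅  "baab"
  [1..4]=∅  "aabb"
  [0..4]=∅  "baabb"

S ∉ T[0,4] ⇒ NO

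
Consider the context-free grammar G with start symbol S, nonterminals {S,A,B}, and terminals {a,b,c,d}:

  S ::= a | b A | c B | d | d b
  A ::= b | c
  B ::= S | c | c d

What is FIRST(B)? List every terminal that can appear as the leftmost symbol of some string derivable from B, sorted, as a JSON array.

FIRST sets, iterate to fixpoint:
pass 1:
  A via A→b: +{b}
  A via A→c: +{c}
  B via B→c: +{c}
  S via S→a: +{a}
  S via S→b A: +{b}
  S via S→c B: +{c}
  S via S→d: +{d}
  FIRST[S]={a,b,c,d}  FIRST[A]={b,c}  FIRST[B]={c}
pass 2:
  B via B→S: +{a,b,d}
  FIRST[S]={a,b,c,d}  FIRST[A]={b,c}  FIRST[B]={a,b,c,d}
pass 3: (stable)
  FIRST[S]={a,b,c,d}  FIRST[A]={b,c}  FIRST[B]={a,b,c,d}

FIRST(B) = ["a", "b", "c", "d"]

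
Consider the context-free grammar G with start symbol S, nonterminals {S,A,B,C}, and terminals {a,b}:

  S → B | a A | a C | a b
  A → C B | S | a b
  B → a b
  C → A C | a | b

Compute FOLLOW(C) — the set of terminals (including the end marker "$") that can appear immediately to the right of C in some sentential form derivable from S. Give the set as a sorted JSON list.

FIRST sets, iterate to fixpoint:
iter 1:
  A via A→a b: +{a}
  B via B→a b: +{a}
  C via C→A C: +{a}
  C via C→b: +{b}
  S via S→B: +{a}
  FIRST[S]={a}  FIRST[A]={a}  FIRST[B]={a}  FIRST[C]={a,b}
iter 2:
  A via A→C B: +{b}
  FIRST[S]={a}  FIRST[A]={a,b}  FIRST[B]={a}  FIRST[C]={a,b}
iter 3: (no change)
  FIRST[S]={a}  FIRST[A]={a,b}  FIRST[B]={a}  FIRST[C]={a,b}

FOLLOW sets:
FOLLOW(S) := {$}
iter 1:
  A→C B: FOLLOW(C) ⊇ FIRST(B) = {a}; new: +{a}
  C→A C: FOLLOW(A) ⊇ FIRST(C) = {a,b}; new: +{a,b}
  S→B: FOLLOW(B) ⊇ FOLLOW(S) ⊇ {$}; new: +{$}
  S→a A: FOLLOW(A) ⊇ FOLLOW(S) ⊇ {$}; new: +{$}
  S→a C: FOLLOW(C) ⊇ FOLLOW(S) ⊇ {$}; new: +{$}
  FOLLOW[S]={$}  FOLLOW[A]={$,a,b}  FOLLOW[B]={$}  FOLLOW[C]={$,a}
iter 2:
  A→C B: FOLLOW(B) ⊇ FOLLOW(A) ⊇ {$,a,b}; new: +{a,b}
  A→S: FOLLOW(S) ⊇ FOLLOW(A) ⊇ {$,a,b}; new: +{a,b}
  S→a C: FOLLOW(C) ⊇ FOLLOW(S) ⊇ {$,a,b}; new: +{b}
  FOLLOW[S]={$,a,b}  FOLLOW[A]={$,a,b}  FOLLOW[B]={$,a,b}  FOLLOW[C]={$,a,b}
iter 3: (no change)
  FOLLOW[S]={$,a,b}  FOLLOW[A]={$,a,b}  FOLLOW[B]={$,a,b}  FOLLOW[C]={$,a,b}

FOLLOW(C) = ["$", "a", "b"]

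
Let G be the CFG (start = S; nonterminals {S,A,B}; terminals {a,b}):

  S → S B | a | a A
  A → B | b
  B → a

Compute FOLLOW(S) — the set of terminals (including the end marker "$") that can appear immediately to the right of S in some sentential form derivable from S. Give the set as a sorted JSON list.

FIRST iteration:
iter 1:
  A via A→b: +{b}
  B via B→a: +{a}
  S via S→a: +{a}
  FIRST(S)={a}  FIRST(A)={b}  FIRST(B)={a}
iter 2:
  A via A→B: +{a}
  FIRST(S)={a}  FIRST(A)={a,b}  FIRST(B)={a}
iter 3: (stable)
  FIRST(S)={a}  FIRST(A)={a,b}  FIRST(B)={a}

Compute FOLLOW by fixpoint:
seed FOLLOW(S) with $
[1]
  S→S B: FOLLOW(S) ⊇ FIRST(B) = {a}; new: +{a}
  S→S B: FOLLOW(B) ⊇ FOLLOW(S) ⊇ {$,a}; new: +{$,a}
  S→a A: FOLLOW(A) ⊇ FOLLOW(S) ⊇ {$,a}; new: +{$,a}
  FOLLOW[S]={$,a}  FOLLOW[A]={$,a}  FOLLOW[B]={$,a}
[2] done
  FOLLOW[S]={$,a}  FOLLOW[A]={$,a}  FOLLOW[B]={$,a}

FOLLOW(S) = ["$", "a"]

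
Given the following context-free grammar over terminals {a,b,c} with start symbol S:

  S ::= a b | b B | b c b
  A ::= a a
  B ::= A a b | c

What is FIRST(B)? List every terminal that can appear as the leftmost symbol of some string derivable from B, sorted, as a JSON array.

Compute FIRST by fixpoint:
round 1:
  A via A→a a: +{a}
  B via B→A a b: +{a}
  B via B→c: +{c}
  S via S→a b: +{a}
  S via S→b B: +{b}
  FIRST(S)={a,b}  FIRST(A)={a}  FIRST(B)={a,c}
round 2: — fixpoint
  FIRST(S)={a,b}  FIRST(A)={a}  FIRST(B)={a,c}

FIRST(B) = ["a", "c"]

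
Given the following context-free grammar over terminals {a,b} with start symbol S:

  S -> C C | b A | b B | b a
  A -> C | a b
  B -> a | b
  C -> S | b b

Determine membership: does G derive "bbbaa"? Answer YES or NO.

CNF form of G:
  S -> C C | T1 A | T1 B | T1 T0
  A -> C C | T0 T1 | T1 A | T1 B | T1 T0 | T1 T1
  B -> a | b
  C -> C C | T1 A | T1 B | T1 T0 | T1 T1
  T0 -> a
  T1 -> b

CYK table (by increasing span):
  [0..0]={B,T1}  "b"  orig:{B}
  [1..1]={B,T1}  "b"  orig:{B}
  [2..2]={B,T1}  "b"  orig:{B}
  [3..3]={B,T0}  "a"  orig:{B}
  [4..4]={B,T0}  "a"  orig:{B}
  [0..1]={A,C,S}  "bb"
  [1..2]={A,C,S}  "bb"
  [2..3]={A,C,S}  "ba"
  [3..4]=∅  "aa"
  [0..2]={A,C,S}  "bbb"
  [1..3]={A,C,S}  "bba"
  [2..4]=∅  "baa"
  [0..3]={A,C,S}  "bbba"
  [1..4]=∅  "bbaa"
  [0..4]=∅  "bbbaa"

S ∉ T[0,4] ⇒ NO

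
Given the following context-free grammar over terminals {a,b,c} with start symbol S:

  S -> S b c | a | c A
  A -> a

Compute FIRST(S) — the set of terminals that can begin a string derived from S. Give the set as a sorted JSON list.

Compute FIRST by fixpoint:
[1]
  A via A→a: +{a}
  S via S→a: +{a}
  S via S→c A: +{c}
  FIRST(S)={a,c}  FIRST(A)={a}
[2] — fixpoint
  FIRST(S)={a,c}  FIRST(A)={a}

FIRST(S) = ["a", "c"]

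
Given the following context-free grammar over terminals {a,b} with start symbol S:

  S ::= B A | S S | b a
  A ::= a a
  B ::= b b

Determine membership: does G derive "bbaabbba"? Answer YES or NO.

Convert to CNF:
  S -> B A | S S | T1 T0
  A -> T0 T0
  B -> T1 T1
  T0 -> a
  T1 -> b

CYK fill:
  [0..0]={T1}  "b"  orig:{}
  [1..1]={T1}  "b"  orig:{}
  [2..2]={T0}  "a"  orig:{}
  [3..3]={T0}  "a"  orig:{}
  [4..4]={T1}  "b"  orig:{}
  [5..5]={T1}  "b"  orig:{}
  [6..6]={T1}  "b"  orig:{}
  [7..7]={T0}  "a"  orig:{}
  [0..1]={B}  "bb"
  [1..2]={S}  "ba"
  [2..3]={A}  "aa"
  [3..4]=∅  "ab"
  [4..5]={B}  "bb"
  [5..6]={B}  "bb"
  [6..7]={S}  "ba"
  [0..2]=∅  "bba"
  [1..3]=∅  "baa"
  [2..4]=∅  "aab"
  [3..5]=∅  "abb"
  [4..6]=∅  "bbb"
  [5..7]=∅  "bba"
  [0..3]={S}  "bbaa"
  [1..4]=∅  "baab"
  [2..5]=∅  "aabb"
  [3..6]=∅  "abbb"
  [4..7]=∅  "bbba"
  [0..4]=∅  "bbaab"
  [1..5]=∅  "baabb"
  [2..6]=∅  "aabbb"
  [3..7]=∅  "abbba"
  [0..5]=∅  "bbaabb"
  [1..6]=∅  "baabbb"
  [2..7]=∅  "aabbba"
  [0..6]=∅  "bbaabbb"
  [1..7]=∅  "baabbba"
  [0..7]=∅  "bbaabbba"

S ∉ T[0,7] ⇒ NO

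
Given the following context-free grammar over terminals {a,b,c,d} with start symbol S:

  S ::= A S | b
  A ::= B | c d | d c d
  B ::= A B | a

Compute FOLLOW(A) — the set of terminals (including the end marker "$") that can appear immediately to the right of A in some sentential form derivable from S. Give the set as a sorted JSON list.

FIRST sets, iterate to fixpoint:
round 1:
  A via A→c d: +{c}
  A via A→d c d: +{d}
  B via B→A B: +{c,d}
  B via B→a: +{a}
  S via S→A S: +{c,d}
  S via S→b: +{b}
  FIRST[S]={b,c,d}  FIRST[A]={c,d}  FIRST[B]={a,c,d}
round 2:
  A via A→B: +{a}
  S via S→A S: +{a}
  FIRST[S]={a,b,c,d}  FIRST[A]={a,c,d}  FIRST[B]={a,c,d}
round 3: — fixpoint
  FIRST[S]={a,b,c,d}  FIRST[A]={a,c,d}  FIRST[B]={a,c,d}

FOLLOW iteration:
seed FOLLOW(S) with $
iter 1:
  B→A B: FOLLOW(A) ⊇ FIRST(B) = {a,c,d}; new: +{a,c,d}
  S→A S: FOLLOW(A) ⊇ FIRST(S) = {a,b,c,d}; new: +{b}
  S: {$}  A: {a,b,c,d}  B: {}
iter 2:
  A→B: FOLLOW(B) ⊇ FOLLOW(A) ⊇ {a,b,c,d}; new: +{a,b,c,d}
  S: {$}  A: {a,b,c,d}  B: {a,b,c,d}
iter 3: (stable)
  S: {$}  A: {a,b,c,d}  B: {a,b,c,d}

FOLLOW(A) = ["a", "b", "c", "d"]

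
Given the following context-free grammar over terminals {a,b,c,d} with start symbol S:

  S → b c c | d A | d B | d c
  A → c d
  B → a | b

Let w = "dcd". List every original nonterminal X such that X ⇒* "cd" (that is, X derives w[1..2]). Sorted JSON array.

CNF form of G:
  S -> T1 A | T1 B | T1 T0 | T2 X3
  A -> T0 T1
  B -> a | b
  T0 -> c
  T1 -> d
  T2 -> b
  X3 -> T0 T0

CYK table (by increasing span), restricted to cells inside w[1..2]:
  cell(1,1) c: {T0}  orig:{}
  cell(2,2) d: {T1}  orig:{}
  cell(1,2) cd: {A}

Original NTs in T[1,2] deriving "cd": ["A"]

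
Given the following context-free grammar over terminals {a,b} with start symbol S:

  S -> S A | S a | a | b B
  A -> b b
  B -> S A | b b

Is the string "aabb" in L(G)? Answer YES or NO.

CNF form of G:
  S -> S A | S T1 | T0 B | a
  A -> T0 T0
  B -> S A | T0 T0
  T0 -> b
  T1 -> a

CYK fill:
  T[0,0] 'a' = {S,T1}  orig:{S}
  T[1,1] 'a' = {S,T1}  orig:{S}
  T[2,2] 'b' = {T0}  orig:{}
  T[3,3] 'b' = {T0}  orig:{}
  T[0,1] 'aa' = {S}
  T[1,2] 'ab' = ∅
  T[2,3] 'bb' = {A,B}
  T[0,2] 'aab' = ∅
  T[1,3] 'abb' = {B,S}
  T[0,3] 'aabb' = {B,S}

S ∈ T[0,3] ⇒ YES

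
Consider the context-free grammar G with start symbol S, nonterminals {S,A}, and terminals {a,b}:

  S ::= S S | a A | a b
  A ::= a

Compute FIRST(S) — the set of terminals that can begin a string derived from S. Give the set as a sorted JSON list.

Compute FIRST by fixpoint:
[1]
  A via A→a: +{a}
  S via S→a A: +{a}
  S: {a}  A: {a}
[2] — fixpoint
  S: {a}  A: {a}

FIRST(S) = ["a"]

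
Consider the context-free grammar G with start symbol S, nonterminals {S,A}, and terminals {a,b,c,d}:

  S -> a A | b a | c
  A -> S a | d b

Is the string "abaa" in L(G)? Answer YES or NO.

Convert to CNF:
  S -> T0 A | T2 T0 | c
  A -> S T0 | T1 T2
  T0 -> a
  T1 -> d
  T2 -> b

CYK fill:
  cell(0,0) a: {T0}  orig:{}
  cell(1,1) b: {T2}  orig:{}
  cell(2,2) a: {T0}  orig:{}
  cell(3,3) a: {T0}  orig:{}
  cell(0,1) ab: ∅
  cell(1,2) ba: {S}
  cell(2,3) aa: ∅
  cell(0,2) aba: ∅
  cell(1,3) baa: {A}
  cell(0,3) abaa: {S}

S ∈ T[0,3] ⇒ YES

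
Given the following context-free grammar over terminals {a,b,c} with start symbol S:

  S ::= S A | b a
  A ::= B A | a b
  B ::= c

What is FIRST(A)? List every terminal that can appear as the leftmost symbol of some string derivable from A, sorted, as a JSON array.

FIRST iteration:
iter 1:
  A via A→a b: +{a}
  B via B→c: +{c}
  S via S→b a: +{b}
  FIRST[S]={b}  FIRST[A]={a}  FIRST[B]={c}
iter 2:
  A via A→B A: +{c}
  FIRST[S]={b}  FIRST[A]={a,c}  FIRST[B]={c}
iter 3: done
  FIRST[S]={b}  FIRST[A]={a,c}  FIRST[B]={c}

FIRST(A) = ["a", "c"]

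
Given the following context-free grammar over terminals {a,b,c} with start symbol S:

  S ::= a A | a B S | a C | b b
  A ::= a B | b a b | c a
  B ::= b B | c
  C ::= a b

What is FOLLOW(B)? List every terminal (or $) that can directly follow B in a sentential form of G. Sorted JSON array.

FIRST sets, iterate to fixpoint:
iter 1:
  A via A→a B: +{a}
  A via A→b a b: +{b}
  A via A→c a: +{c}
  B via B→b B: +{b}
  B via B→c: +{c}
  C via C→a b: +{a}
  S via S→a A: +{a}
  S via S→b b: +{b}
  FIRST[S]={a,b}  FIRST[A]={a,b,c}  FIRST[B]={b,c}  FIRST[C]={a}
iter 2: done
  FIRST[S]={a,b}  FIRST[A]={a,b,c}  FIRST[B]={b,c}  FIRST[C]={a}

Compute FOLLOW by fixpoint:
FOLLOW(S) := {$}
round 1:
  S→a A: FOLLOW(A) ⊇ FOLLOW(S) ⊇ {$}; new: +{$}
  S→a B S: FOLLOW(B) ⊇ FIRST(S) = {a,b}; new: +{a,b}
  S→a C: FOLLOW(C) ⊇ FOLLOW(S) ⊇ {$}; new: +{$}
  S: {$}  A: {$}  B: {a,b}  C: {$}
round 2:
  A→a B: FOLLOW(B) ⊇ FOLLOW(A) ⊇ {$}; new: +{$}
  S: {$}  A: {$}  B: {$,a,b}  C: {$}
round 3: — fixpoint
  S: {$}  A: {$}  B: {$,a,b}  C: {$}

FOLLOW(B) = ["$", "a", "b"]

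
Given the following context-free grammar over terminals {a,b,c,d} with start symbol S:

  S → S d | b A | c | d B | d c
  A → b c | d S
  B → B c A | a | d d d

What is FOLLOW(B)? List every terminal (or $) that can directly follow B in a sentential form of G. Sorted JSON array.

Compute FIRST by fixpoint:
iter 1:
  A via A→b c: +{b}
  A via A→d S: +{d}
  B via B→a: +{a}
  B via B→d d d: +{d}
  S via S→b A: +{b}
  S via S→c: +{c}
  S via S→d B: +{d}
  S: {b,c,d}  A: {b,d}  B: {a,d}
iter 2: (stable)
  S: {b,c,d}  A: {b,d}  B: {a,d}

Compute FOLLOW by fixpoint:
FOLLOW(S) := {$}
round 1:
  B→B c A: FOLLOW(B) ⊇ FIRST(c) = {c}; new: +{c}
  B→B c A: FOLLOW(A) ⊇ FOLLOW(B) ⊇ {c}; new: +{c}
  S→S d: FOLLOW(S) ⊇ FIRST(d) = {d}; new: +{d}
  S→b A: FOLLOW(A) ⊇ FOLLOW(S) ⊇ {$,d}; new: +{$,d}
  S→d B: FOLLOW(B) ⊇ FOLLOW(S) ⊇ {$,d}; new: +{$,d}
  S: {$,d}  A: {$,c,d}  B: {$,c,d}
round 2:
  A→d S: FOLLOW(S) ⊇ FOLLOW(A) ⊇ {$,c,d}; new: +{c}
  S: {$,c,d}  A: {$,c,d}  B: {$,c,d}
round 3: (stable)
  S: {$,c,d}  A: {$,c,d}  B: {$,c,d}

FOLLOW(B) = ["$", "c", "d"]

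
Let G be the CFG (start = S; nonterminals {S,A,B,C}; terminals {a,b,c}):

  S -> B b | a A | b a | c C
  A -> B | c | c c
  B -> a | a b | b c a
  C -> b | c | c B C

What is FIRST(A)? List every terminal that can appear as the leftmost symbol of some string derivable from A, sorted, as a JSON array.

FIRST sets, iterate to fixpoint:
[1]
  A via A→c: +{c}
  B via B→a: +{a}
  B via B→b c a: +{b}
  C via C→b: +{b}
  C via C→c: +{c}
  S via S→B b: +{a,b}
  S via S→c C: +{c}
  S: {a,b,c}  A: {c}  B: {a,b}  C: {b,c}
[2]
  A via A→B: +{a,b}
  S: {a,b,c}  A: {a,b,c}  B: {a,b}  C: {b,c}
[3] (stable)
  S: {a,b,c}  A: {a,b,c}  B: {a,b}  C: {b,c}

FIRST(A) = ["a", "b", "c"]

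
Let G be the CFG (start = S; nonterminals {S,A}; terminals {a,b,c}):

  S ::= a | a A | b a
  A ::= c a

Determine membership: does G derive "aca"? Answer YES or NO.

CNF form of G:
  S -> T1 A | T2 T1 | a
  A -> T0 T1
  T0 -> c
  T1 -> a
  T2 -> b

CYK table (by increasing span):
  T[0,0] 'a' = {S,T1}  orig:{S}
  T[1,1] 'c' = {T0}  orig:{}
  T[2,2] 'a' = {S,T1}  orig:{S}
  T[0,1] 'ac' = ∅
  T[1,2] 'ca' = {A}
  T[0,2] 'aca' = {S}

S ∈ T[0,2] ⇒ YES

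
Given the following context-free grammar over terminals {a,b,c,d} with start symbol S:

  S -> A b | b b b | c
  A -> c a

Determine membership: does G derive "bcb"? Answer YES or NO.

Convert to CNF:
  S -> A T2 | T2 X3 | c
  A -> T0 T1
  T0 -> c
  T1 -> a
  T2 -> b
  X3 -> T2 T2

CYK fill:
  cell(0,0) b: {T2}  orig:{}
  cell(1,1) c: {S,T0}  orig:{S}
  cell(2,2) b: {T2}  orig:{}
  cell(0,1) bc: ∅
  cell(1,2) cb: ∅
  cell(0,2) bcb: ∅

S ∉ T[0,2] ⇒ NO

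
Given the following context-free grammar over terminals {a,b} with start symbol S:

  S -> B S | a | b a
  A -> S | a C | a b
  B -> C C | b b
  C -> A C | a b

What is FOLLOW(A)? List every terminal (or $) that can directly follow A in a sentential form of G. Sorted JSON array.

FIRST sets, iterate to fixpoint:
iter 1:
  A via A→a C: +{a}
  B via B→b b: +{b}
  C via C→A C: +{a}
  S via S→B S: +{b}
  S via S→a: +{a}
  FIRST[S]={a,b}  FIRST[A]={a}  FIRST[B]={b}  FIRST[C]={a}
iter 2:
  A via A→S: +{b}
  B via B→C C: +{a}
  C via C→A C: +{b}
  FIRST[S]={a,b}  FIRST[A]={a,b}  FIRST[B]={a,b}  FIRST[C]={a,b}
iter 3: (stable)
  FIRST[S]={a,b}  FIRST[A]={a,b}  FIRST[B]={a,b}  FIRST[C]={a,b}

FOLLOW sets:
FOLLOW(S) := {$}
[1]
  B→C C: FOLLOW(C) ⊇ FIRST(C) = {a,b}; new: +{a,b}
  C→A C: FOLLOW(A) ⊇ FIRST(C) = {a,b}; new: +{a,b}
  S→B S: FOLLOW(B) ⊇ FIRST(S) = {a,b}; new: +{a,b}
  S: {$}  A: {a,b}  B: {a,b}  C: {a,b}
[2]
  A→S: FOLLOW(S) ⊇ FOLLOW(A) ⊇ {a,b}; new: +{a,b}
  S: {$,a,b}  A: {a,b}  B: {a,b}  C: {a,b}
[3] done
  S: {$,a,b}  A: {a,b}  B: {a,b}  C: {a,b}

FOLLOW(A) = ["a", "b"]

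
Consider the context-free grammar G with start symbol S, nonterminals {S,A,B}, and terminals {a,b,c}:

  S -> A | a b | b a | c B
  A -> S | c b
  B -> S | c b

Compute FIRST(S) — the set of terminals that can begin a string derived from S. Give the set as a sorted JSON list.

Compute FIRST by fixpoint:
pass 1:
  A via A→c b: +{c}
  B via B→c b: +{c}
  S via S→A: +{c}
  S via S→a b: +{a}
  S via S→b a: +{b}
  S: {a,b,c}  A: {c}  B: {c}
pass 2:
  A via A→S: +{a,b}
  B via B→S: +{a,b}
  S: {a,b,c}  A: {a,b,c}  B: {a,b,c}
pass 3: (no change)
  S: {a,b,c}  A: {a,b,c}  B: {a,b,c}

FIRST(S) = ["a", "b", "c"]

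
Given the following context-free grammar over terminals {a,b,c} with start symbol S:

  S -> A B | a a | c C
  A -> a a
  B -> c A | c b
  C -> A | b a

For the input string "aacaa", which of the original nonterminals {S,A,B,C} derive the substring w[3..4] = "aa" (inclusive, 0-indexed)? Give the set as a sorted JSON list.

Convert to CNF:
  S -> A B | T0 T0 | T1 C
  A -> T0 T0
  B -> T1 A | T1 T2
  C -> T0 T0 | T2 T0
  T0 -> a
  T1 -> c
  T2 -> b

CYK table (by increasing span) (cells [i..j] with 3 ≤ i ≤ j ≤ 4 only):
  cell(3,3) a: {T0}  orig:{}
  cell(4,4) a: {T0}  orig:{}
  cell(3,4) aa: {A,C,S}

Original NTs in T[3,4] deriving "aa": ["A", "C", "S"]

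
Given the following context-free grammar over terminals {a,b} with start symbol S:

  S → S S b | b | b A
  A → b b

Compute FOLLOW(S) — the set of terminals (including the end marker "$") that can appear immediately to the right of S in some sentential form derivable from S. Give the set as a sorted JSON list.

Compute FIRST by fixpoint:
pass 1:
  A via A→b b: +{b}
  S via S→b: +{b}
  FIRST[S]={b}  FIRST[A]={b}
pass 2: (no change)
  FIRST[S]={b}  FIRST[A]={b}

FOLLOW sets:
seed FOLLOW(S) with $
iter 1:
  S→S S b: FOLLOW(S) ⊇ FIRST(S) = {b}; new: +{b}
  S→b A: FOLLOW(A) ⊇ FOLLOW(S) ⊇ {$,b}; new: +{$,b}
  FOLLOW[S]={$,b}  FOLLOW[A]={$,b}
iter 2: — fixpoint
  FOLLOW[S]={$,b}  FOLLOW[A]={$,b}

FOLLOW(S) = ["$", "b"]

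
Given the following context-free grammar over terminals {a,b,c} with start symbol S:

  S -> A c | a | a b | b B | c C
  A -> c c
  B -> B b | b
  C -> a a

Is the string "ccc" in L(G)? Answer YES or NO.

Convert to CNF:
  S -> A T0 | T0 C | T1 B | T2 T1 | a
  A -> T0 T0
  B -> B T1 | b
  C -> T2 T2
  T0 -> c
  T1 -> b
  T2 -> a

CYK fill:
  cell(0,0) c: {T0}  orig:{}
  cell(1,1) c: {T0}  orig:{}
  cell(2,2) c: {T0}  orig:{}
  cell(0,1) cc: {A}
  cell(1,2) cc: {A}
  cell(0,2) ccc: {S}

S ∈ T[0,2] ⇒ YES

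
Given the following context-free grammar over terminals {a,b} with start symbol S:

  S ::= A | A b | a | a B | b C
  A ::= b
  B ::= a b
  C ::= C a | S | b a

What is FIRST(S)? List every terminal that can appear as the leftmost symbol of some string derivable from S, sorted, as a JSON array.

FIRST iteration:
round 1:
  A via A→b: +{b}
  B via B→a b: +{a}
  C via C→b a: +{b}
  S via S→A: +{b}
  S via S→a: +{a}
  S: {a,b}  A: {b}  B: {a}  C: {b}
round 2:
  C via C→S: +{a}
  S: {a,b}  A: {b}  B: {a}  C: {a,b}
round 3: (stable)
  S: {a,b}  A: {b}  B: {a}  C: {a,b}

FIRST(S) = ["a", "b"]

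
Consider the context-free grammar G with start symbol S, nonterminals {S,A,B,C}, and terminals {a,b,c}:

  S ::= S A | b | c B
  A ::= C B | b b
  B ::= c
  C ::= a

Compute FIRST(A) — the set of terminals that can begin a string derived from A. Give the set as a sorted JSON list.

Compute FIRST by fixpoint:
iter 1:
  A via A→b b: +{b}
  B via B→c: +{c}
  C via C→a: +{a}
  S via S→b: +{b}
  S via S→c B: +{c}
  FIRST[S]={b,c}  FIRST[A]={b}  FIRST[B]={c}  FIRST[C]={a}
iter 2:
  A via A→C B: +{a}
  FIRST[S]={b,c}  FIRST[A]={a,b}  FIRST[B]={c}  FIRST[C]={a}
iter 3: done
  FIRST[S]={b,c}  FIRST[A]={a,b}  FIRST[B]={c}  FIRST[C]={a}

FIRST(A) = ["a", "b"]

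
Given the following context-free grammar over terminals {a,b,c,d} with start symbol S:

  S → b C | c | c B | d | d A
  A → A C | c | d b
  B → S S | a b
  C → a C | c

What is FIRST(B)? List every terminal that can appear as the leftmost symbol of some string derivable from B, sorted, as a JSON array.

FIRST sets, iterate to fixpoint:
iter 1:
  A via A→c: +{c}
  A via A→d b: +{d}
  B via B→a b: +{a}
  C via C→a C: +{a}
  C via C→c: +{c}
  S via S→b C: +{b}
  S via S→c: +{c}
  S via S→d: +{d}
  S: {b,c,d}  A: {c,d}  B: {a}  C: {a,c}
iter 2:
  B via B→S S: +{b,c,d}
  S: {b,c,d}  A: {c,d}  B: {a,b,c,d}  C: {a,c}
iter 3: — fixpoint
  S: {b,c,d}  A: {c,d}  B: {a,b,c,d}  C: {a,c}

FIRST(B) = ["a", "b", "c", "d"]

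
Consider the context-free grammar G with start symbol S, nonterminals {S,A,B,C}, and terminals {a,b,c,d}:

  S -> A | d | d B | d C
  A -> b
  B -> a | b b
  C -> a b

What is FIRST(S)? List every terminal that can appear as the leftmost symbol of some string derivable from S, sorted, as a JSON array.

FIRST iteration:
round 1:
  A via A→b: +{b}
  B via B→a: +{a}
  B via B→b b: +{b}
  C via C→a b: +{a}
  S via S→A: +{b}
  S via S→d: +{d}
  FIRST[S]={b,d}  FIRST[A]={b}  FIRST[B]={a,b}  FIRST[C]={a}
round 2: (stable)
  FIRST[S]={b,d}  FIRST[A]={b}  FIRST[B]={a,b}  FIRST[C]={a}

FIRST(S) = ["b", "d"]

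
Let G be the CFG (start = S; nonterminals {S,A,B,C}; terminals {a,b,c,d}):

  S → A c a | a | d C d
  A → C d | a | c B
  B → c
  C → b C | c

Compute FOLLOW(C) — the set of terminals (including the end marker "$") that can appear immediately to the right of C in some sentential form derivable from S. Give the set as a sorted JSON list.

FIRST iteration:
round 1:
  A via A→a: +{a}
  A via A→c B: +{c}
  B via B→c: +{c}
  C via C→b C: +{b}
  C via C→c: +{c}
  S via S→A c a: +{a,c}
  S via S→d C d: +{d}
  S: {a,c,d}  A: {a,c}  B: {c}  C: {b,c}
round 2:
  A via A→C d: +{b}
  S via S→A c a: +{b}
  S: {a,b,c,d}  A: {a,b,c}  B: {c}  C: {b,c}
round 3: (stable)
  S: {a,b,c,d}  A: {a,b,c}  B: {c}  C: {b,c}

Compute FOLLOW by fixpoint:
FOLLOW(S) := {$}
round 1:
  A→C d: FOLLOW(C) ⊇ FIRST(d) = {d}; new: +{d}
  S→A c a: FOLLOW(A) ⊇ FIRST(c) = {c}; new: +{c}
  FOLLOW(S)={$}  FOLLOW(A)={c}  FOLLOW(B)={}  FOLLOW(C)={d}
round 2:
  A→c B: FOLLOW(B) ⊇ FOLLOW(A) ⊇ {c}; new: +{c}
  FOLLOW(S)={$}  FOLLOW(A)={c}  FOLLOW(B)={c}  FOLLOW(C)={d}
round 3: (stable)
  FOLLOW(S)={$}  FOLLOW(A)={c}  FOLLOW(B)={c}  FOLLOW(C)={d}

FOLLOW(C) = ["d"]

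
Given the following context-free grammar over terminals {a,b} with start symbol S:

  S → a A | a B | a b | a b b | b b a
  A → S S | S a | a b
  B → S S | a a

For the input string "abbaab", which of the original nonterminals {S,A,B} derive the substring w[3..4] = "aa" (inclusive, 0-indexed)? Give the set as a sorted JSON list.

Convert to CNF:
  S -> T0 A | T0 B | T0 T1 | T0 X2 | T1 X3
  A -> S S | S T0 | T0 T1
  B -> S S | T0 T0
  T0 -> a
  T1 -> b
  X2 -> T1 T1
  X3 -> T1 T0

CYK table (by increasing span), restricted to cells inside w[3..4]:
  [3..3]={T0}  "a"  orig:{}
  [4..4]={T0}  "a"  orig:{}
  [3..4]={B}  "aa"

Original NTs in T[3,4] deriving "aa": ["B"]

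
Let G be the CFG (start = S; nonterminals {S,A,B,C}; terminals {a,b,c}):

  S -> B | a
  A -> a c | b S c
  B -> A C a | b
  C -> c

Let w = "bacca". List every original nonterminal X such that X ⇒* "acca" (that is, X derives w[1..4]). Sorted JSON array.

CNF form of G:
  S -> A X5 | a | b
  A -> T0 T1 | T2 X3
  B -> A X4 | b
  C -> c
  T0 -> a
  T1 -> c
  T2 -> b
  X3 -> S T1
  X4 -> C T0
  X5 -> C T0

Fill CYK table bottom-up (cells [i..j] with 1 ≤ i ≤ j ≤ 4 only):
  [1..1]={S,T0}  "a"  orig:{S}
  [2..2]={C,T1}  "c"  orig:{C}
  [3..3]={C,T1}  "c"  orig:{C}
  [4..4]={S,T0}  "a"  orig:{S}
  [1..2]={A,X3}  "ac"  orig:{A}
  [2..3]=∅  "cc"
  [3..4]={X4,X5}  "ca"  orig:{}
  [1..3]=∅  "acc"
  [2..4]=∅  "cca"
  [1..4]={B,S}  "acca"

Original NTs in T[1,4] deriving "acca": ["B", "S"]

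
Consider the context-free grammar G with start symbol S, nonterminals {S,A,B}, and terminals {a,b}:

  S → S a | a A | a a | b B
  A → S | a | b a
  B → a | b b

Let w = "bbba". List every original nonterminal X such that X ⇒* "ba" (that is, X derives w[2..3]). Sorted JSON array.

CNF form of G:
  S -> S T0 | T0 A | T0 T0 | T1 B
  A -> S T0 | T0 A | T0 T0 | T1 B | T1 T0 | a
  B -> T1 T1 | a
  T0 -> a
  T1 -> b

Fill CYK table bottom-up, restricted to cells inside w[2..3]:
  T[2,2] 'b' = {T1}  orig:{}
  T[3,3] 'a' = {A,B,T0}  orig:{A,B}
  T[2,3] 'ba' = {A,S}

Original NTs in T[2,3] deriving "ba": ["A", "S"]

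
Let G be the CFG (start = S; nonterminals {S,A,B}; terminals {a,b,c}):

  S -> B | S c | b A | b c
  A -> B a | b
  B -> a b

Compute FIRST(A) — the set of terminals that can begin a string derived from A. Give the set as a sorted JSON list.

Compute FIRST by fixpoint:
pass 1:
  A via A→b: +{b}
  B via B→a b: +{a}
  S via S→B: +{a}
  S via S→b A: +{b}
  FIRST(S)={a,b}  FIRST(A)={b}  FIRST(B)={a}
pass 2:
  A via A→B a: +{a}
  FIRST(S)={a,b}  FIRST(A)={a,b}  FIRST(B)={a}
pass 3: (stable)
  FIRST(S)={a,b}  FIRST(A)={a,b}  FIRST(B)={a}

FIRST(A) = ["a", "b"]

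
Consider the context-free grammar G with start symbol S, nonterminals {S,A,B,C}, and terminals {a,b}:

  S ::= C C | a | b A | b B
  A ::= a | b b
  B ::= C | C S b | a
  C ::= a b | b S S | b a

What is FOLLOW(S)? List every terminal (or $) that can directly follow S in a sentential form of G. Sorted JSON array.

FIRST sets, iterate to fixpoint:
pass 1:
  A via A→a: +{a}
  A via A→b b: +{b}
  B via B→a: +{a}
  C via C→a b: +{a}
  C via C→b S S: +{b}
  S via S→C C: +{a,b}
  FIRST[S]={a,b}  FIRST[A]={a,b}  FIRST[B]={a}  FIRST[C]={a,b}
pass 2:
  B via B→C: +{b}
  FIRST[S]={a,b}  FIRST[A]={a,b}  FIRST[B]={a,b}  FIRST[C]={a,b}
pass 3: (stable)
  FIRST[S]={a,b}  FIRST[A]={a,b}  FIRST[B]={a,b}  FIRST[C]={a,b}

Compute FOLLOW by fixpoint:
FOLLOW(S) := {$}
[1]
  B→C S b: FOLLOW(C) ⊇ FIRST(S) = {a,b}; new: +{a,b}
  B→C S b: FOLLOW(S) ⊇ FIRST(b) = {b}; new: +{b}
  C→b S S: FOLLOW(S) ⊇ FIRST(S) = {a,b}; new: +{a}
  S→C C: FOLLOW(C) ⊇ FOLLOW(S) ⊇ {$,a,b}; new: +{$}
  S→b A: FOLLOW(A) ⊇ FOLLOW(S) ⊇ {$,a,b}; new: +{$,a,b}
  S→b B: FOLLOW(B) ⊇ FOLLOW(S) ⊇ {$,a,b}; new: +{$,a,b}
  FOLLOW(S)={$,a,b}  FOLLOW(A)={$,a,b}  FOLLOW(B)={$,a,b}  FOLLOW(C)={$,a,b}
[2] (no change)
  FOLLOW(S)={$,a,b}  FOLLOW(A)={$,a,b}  FOLLOW(B)={$,a,b}  FOLLOW(C)={$,a,b}

FOLLOW(S) = ["$", "a", "b"]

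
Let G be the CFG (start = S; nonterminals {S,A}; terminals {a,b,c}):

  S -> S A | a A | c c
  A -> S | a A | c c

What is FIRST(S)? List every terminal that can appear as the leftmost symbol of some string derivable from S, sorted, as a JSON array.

FIRST iteration:
round 1:
  A via A→a A: +{a}
  A via A→c c: +{c}
  S via S→a A: +{a}
  S via S→c c: +{c}
  FIRST[S]={a,c}  FIRST[A]={a,c}
round 2: — fixpoint
  FIRST[S]={a,c}  FIRST[A]={a,c}

FIRST(S) = ["a", "c"]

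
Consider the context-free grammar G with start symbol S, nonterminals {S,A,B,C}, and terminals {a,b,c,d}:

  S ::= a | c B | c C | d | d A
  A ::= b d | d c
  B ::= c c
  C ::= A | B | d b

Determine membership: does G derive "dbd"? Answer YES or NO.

CNF form of G:
  S -> T1 A | T2 B | T2 C | a | d
  A -> T0 T1 | T1 T2
  B -> T2 T2
  C -> T0 T1 | T1 T0 | T1 T2 | T2 T2
  T0 -> b
  T1 -> d
  T2 -> c

CYK fill:
  cell(0,0) d: {S,T1}  orig:{S}
  cell(1,1) b: {T0}  orig:{}
  cell(2,2) d: {S,T1}  orig:{S}
  cell(0,1) db: {C}
  cell(1,2) bd: {A,C}
  cell(0,2) dbd: {S}

S ∈ T[0,2] ⇒ YES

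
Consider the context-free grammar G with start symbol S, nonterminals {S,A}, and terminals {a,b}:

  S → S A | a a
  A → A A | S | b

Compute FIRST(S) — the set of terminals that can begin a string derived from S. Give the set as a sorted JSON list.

Compute FIRST by fixpoint:
round 1:
  A via A→b: +{b}
  S via S→a a: +{a}
  FIRST[S]={a}  FIRST[A]={b}
round 2:
  A via A→S: +{a}
  FIRST[S]={a}  FIRST[A]={a,b}
round 3: (stable)
  FIRST[S]={a}  FIRST[A]={a,b}

FIRST(S) = ["a"]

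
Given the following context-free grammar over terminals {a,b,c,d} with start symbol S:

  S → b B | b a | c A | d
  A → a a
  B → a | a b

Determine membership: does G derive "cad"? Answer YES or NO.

CNF form of G:
  S -> T1 B | T1 T0 | T2 A | d
  A -> T0 T0
  B -> T0 T1 | a
  T0 -> a
  T1 -> b
  T2 -> c

CYK fill:
  [0..0]={T2}  "c"  orig:{}
  [1..1]={B,T0}  "a"  orig:{B}
  [2..2]={S}  "d"
  [0..1]=∅  "ca"
  [1..2]=∅  "ad"
  [0..2]=∅  "cad"

S ∉ T[0,2] ⇒ NO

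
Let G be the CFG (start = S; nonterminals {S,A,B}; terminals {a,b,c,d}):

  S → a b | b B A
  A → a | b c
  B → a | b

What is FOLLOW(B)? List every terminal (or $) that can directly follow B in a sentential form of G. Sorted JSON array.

FIRST sets, iterate to fixpoint:
[1]
  A via A→a: +{a}
  A via A→b c: +{b}
  B via B→a: +{a}
  B via B→b: +{b}
  S via S→a b: +{a}
  S via S→b B A: +{b}
  FIRST[S]={a,b}  FIRST[A]={a,b}  FIRST[B]={a,b}
[2] done
  FIRST[S]={a,b}  FIRST[A]={a,b}  FIRST[B]={a,b}

FOLLOW iteration:
initialize: $ ∈ FOLLOW(S)
iter 1:
  S→b B A: FOLLOW(B) ⊇ FIRST(A) = {a,b}; new: +{a,b}
  S→b B A: FOLLOW(A) ⊇ FOLLOW(S) ⊇ {$}; new: +{$}
  FOLLOW[S]={$}  FOLLOW[A]={$}  FOLLOW[B]={a,b}
iter 2: (stable)
  FOLLOW[S]={$}  FOLLOW[A]={$}  FOLLOW[B]={a,b}

FOLLOW(B) = ["a", "b"]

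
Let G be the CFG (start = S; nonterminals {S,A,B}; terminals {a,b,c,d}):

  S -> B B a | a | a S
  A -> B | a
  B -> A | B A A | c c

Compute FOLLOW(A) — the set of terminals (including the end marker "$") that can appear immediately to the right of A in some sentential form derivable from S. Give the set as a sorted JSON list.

FIRST iteration:
[1]
  A via A→a: +{a}
  B via B→A: +{a}
  B via B→c c: +{c}
  S via S→B B a: +{a,c}
  FIRST[S]={a,c}  FIRST[A]={a}  FIRST[B]={a,c}
[2]
  A via A→B: +{c}
  FIRST[S]={a,c}  FIRST[A]={a,c}  FIRST[B]={a,c}
[3] done
  FIRST[S]={a,c}  FIRST[A]={a,c}  FIRST[B]={a,c}

FOLLOW iteration:
initialize: $ ∈ FOLLOW(S)
round 1:
  B→B A A: FOLLOW(B) ⊇ FIRST(A) = {a,c}; new: +{a,c}
  B→B A A: FOLLOW(A) ⊇ FIRST(A) = {a,c}; new: +{a,c}
  S: {$}  A: {a,c}  B: {a,c}
round 2: (stable)
  S: {$}  A: {a,c}  B: {a,c}

FOLLOW(A) = ["a", "c"]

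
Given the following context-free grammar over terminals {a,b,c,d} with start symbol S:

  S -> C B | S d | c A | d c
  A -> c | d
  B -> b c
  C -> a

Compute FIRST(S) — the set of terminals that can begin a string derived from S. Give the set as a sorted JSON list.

FIRST iteration:
round 1:
  A via A→c: +{c}
  A via A→d: +{d}
  B via B→b c: +{b}
  C via C→a: +{a}
  S via S→C B: +{a}
  S via S→c A: +{c}
  S via S→d c: +{d}
  FIRST(S)={a,c,d}  FIRST(A)={c,d}  FIRST(B)={b}  FIRST(C)={a}
round 2: — fixpoint
  FIRST(S)={a,c,d}  FIRST(A)={c,d}  FIRST(B)={b}  FIRST(C)={a}

FIRST(S) = ["a", "c", "d"]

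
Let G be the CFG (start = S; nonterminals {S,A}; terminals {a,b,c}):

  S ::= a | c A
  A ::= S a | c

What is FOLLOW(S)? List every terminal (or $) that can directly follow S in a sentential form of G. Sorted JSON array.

Compute FIRST by fixpoint:
pass 1:
  A via A→c: +{c}
  S via S→a: +{a}
  S via S→c A: +{c}
  S: {a,c}  A: {c}
pass 2:
  A via A→S a: +{a}
  S: {a,c}  A: {a,c}
pass 3: done
  S: {a,c}  A: {a,c}

FOLLOW iteration:
seed FOLLOW(S) with $
[1]
  A→S a: FOLLOW(S) ⊇ FIRST(a) = {a}; new: +{a}
  S→c A: FOLLOW(A) ⊇ FOLLOW(S) ⊇ {$,a}; new: +{$,a}
  FOLLOW[S]={$,a}  FOLLOW[A]={$,a}
[2] done
  FOLLOW[S]={$,a}  FOLLOW[A]={$,a}

FOLLOW(S) = ["$", "a"]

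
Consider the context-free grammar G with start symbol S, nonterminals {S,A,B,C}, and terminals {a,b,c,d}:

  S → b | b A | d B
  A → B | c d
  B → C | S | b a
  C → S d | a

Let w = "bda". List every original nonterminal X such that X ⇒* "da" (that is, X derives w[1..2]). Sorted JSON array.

Convert to CNF:
  S -> T0 B | T1 A | b
  A -> S T0 | T0 B | T1 A | T1 T2 | T3 T0 | a | b
  B -> S T0 | T0 B | T1 A | T1 T2 | a | b
  C -> S T0 | a
  T0 -> d
  T1 -> b
  T2 -> a
  T3 -> c

Fill CYK table bottom-up — only the sub-triangle for w[1..2]:
  cell(1,1) d: {T0}  orig:{}
  cell(2,2) a: {A,B,C,T2}  orig:{A,B,C}
  cell(1,2) da: {A,B,S}

Original NTs in T[1,2] deriving "da": ["A", "B", "S"]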